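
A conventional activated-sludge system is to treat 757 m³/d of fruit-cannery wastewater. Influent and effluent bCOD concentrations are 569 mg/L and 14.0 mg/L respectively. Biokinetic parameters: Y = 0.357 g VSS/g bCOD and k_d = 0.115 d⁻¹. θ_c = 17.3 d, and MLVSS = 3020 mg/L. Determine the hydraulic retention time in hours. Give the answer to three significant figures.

τ ≈ 9.11 h

From the SRT design equation V = Y Q (S₀−S) θ_c / [X (1 + k_d θ_c)] = 0.357 × 757 × (569 − 14.0) × 17.3 / [3020 × (1 + 0.115 × 17.3)] = 2.59×10^6 / 9028 = 287.4 m³.
τ = V/Q = 287.4/757 = 0.3797 d, or 9.112 h.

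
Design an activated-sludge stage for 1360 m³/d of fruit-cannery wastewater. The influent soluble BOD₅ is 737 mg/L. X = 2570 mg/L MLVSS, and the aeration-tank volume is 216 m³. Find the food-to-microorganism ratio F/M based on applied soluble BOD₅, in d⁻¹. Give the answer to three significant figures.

F/M = applied load / biomass = Q·S₀/(V·X) = 1360 × 737 / (216.0 × 2570) = 1.806 d⁻¹.

F/M ≈ 1.81 d⁻¹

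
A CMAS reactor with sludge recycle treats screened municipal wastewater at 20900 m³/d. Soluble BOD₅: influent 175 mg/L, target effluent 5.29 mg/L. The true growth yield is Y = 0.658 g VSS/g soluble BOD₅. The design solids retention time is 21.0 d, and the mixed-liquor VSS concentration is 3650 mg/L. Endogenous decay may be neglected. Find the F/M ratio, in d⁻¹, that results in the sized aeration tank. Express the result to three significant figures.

V·X = Y·Q·ΔS·θ_c gives V = 0.658 × 20900 × (175 − 5.29) × 21.0 / 3650 = 13428 m³.
Food-to-microorganism ratio F/M = Q S₀ / (V X) = 20900 × 175 / (13428 × 3650) = 0.07463 d⁻¹.

F/M ≈ 0.0746 d⁻¹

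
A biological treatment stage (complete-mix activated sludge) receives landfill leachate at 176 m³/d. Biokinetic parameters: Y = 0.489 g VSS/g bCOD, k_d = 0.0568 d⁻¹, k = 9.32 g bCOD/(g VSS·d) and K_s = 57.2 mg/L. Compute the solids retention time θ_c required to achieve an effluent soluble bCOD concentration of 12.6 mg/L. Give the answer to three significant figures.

From 1/θ_c = Y·k·S/(K_s + S) − k_d: Y·k·S/(K_s+S) = 0.489 × 9.32 × 12.6 / (57.2 + 12.6) = 0.8227 d⁻¹.
Then 1/θ_c = μ − k_d = 0.8227 − 0.0568 = 0.7659 d⁻¹, giving θ_c = 1.306 d.

θ_c ≈ 1.31 d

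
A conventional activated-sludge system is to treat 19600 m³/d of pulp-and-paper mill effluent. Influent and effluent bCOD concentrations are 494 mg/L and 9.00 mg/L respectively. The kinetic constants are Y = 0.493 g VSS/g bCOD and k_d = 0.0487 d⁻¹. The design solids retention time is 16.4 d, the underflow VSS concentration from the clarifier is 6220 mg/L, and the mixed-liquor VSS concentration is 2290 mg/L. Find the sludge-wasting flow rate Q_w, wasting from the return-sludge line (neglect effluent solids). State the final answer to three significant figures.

Steady-state biomass mass balance: V·X·(1 + k_d·θ_c) = Y·Q·(S₀ − S)·θ_c, so V = 0.493 × 19600 × (494 − 9.00) × 16.4 / [2290 × (1 + 0.0487 × 16.4)] = 7.69×10^7 / 4119 = 18659 m³.
Q_w = (V·X)/(θ_c X_r) = 18659 × 2290 / (16.4 × 6220) = 418.9 m³/d.

Q_w ≈ 419 m³/d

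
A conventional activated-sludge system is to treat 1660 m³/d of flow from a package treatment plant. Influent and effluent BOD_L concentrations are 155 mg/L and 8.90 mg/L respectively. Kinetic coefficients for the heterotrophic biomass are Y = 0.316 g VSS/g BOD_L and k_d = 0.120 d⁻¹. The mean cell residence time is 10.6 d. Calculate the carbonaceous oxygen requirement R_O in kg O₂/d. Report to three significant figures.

R_O ≈ 195 kg O₂/d

The observed yield is Y_obs = Y/(1 + k_d·θ_c) = 0.316 / (1 + 0.120 × 10.6) = 0.316 / 2.272 = 0.1391 g VSS per g BOD_L removed.
Q·(S₀ − S) = 1660 × (155 − 8.90) × 10⁻³ = 242.5 kg/d removed.
Biomass synthesised: P_X = Y_obs × 242.5 = 33.73 kg VSS/d.
Carbonaceous O₂ demand = substrate oxidised − cell-mass equivalent = 242.5 − 1.42 × 33.73 = 194.6 kg O₂/d.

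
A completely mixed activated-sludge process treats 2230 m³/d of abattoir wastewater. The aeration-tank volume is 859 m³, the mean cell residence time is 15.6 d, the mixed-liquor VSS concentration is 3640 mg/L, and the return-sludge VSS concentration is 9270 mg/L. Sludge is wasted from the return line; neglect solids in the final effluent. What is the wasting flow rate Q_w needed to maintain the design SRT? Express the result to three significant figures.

θ_c = V·X/(Q_w·X_r) when wasting from the recycle, so Q_w = V·X/(θ_c·X_r) = 859.0 × 3640 / (15.6 × 9270) = 21.62 m³/d.

Q_w ≈ 21.6 m³/d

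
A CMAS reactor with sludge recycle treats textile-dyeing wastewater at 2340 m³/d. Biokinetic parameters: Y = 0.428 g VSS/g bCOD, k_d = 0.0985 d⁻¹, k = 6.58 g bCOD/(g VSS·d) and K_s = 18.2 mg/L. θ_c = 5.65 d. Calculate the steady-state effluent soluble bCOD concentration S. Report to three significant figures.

For a completely mixed reactor with recycle the Lawrence–McCarty relation gives S = K_s·(1 + k_d·θ_c) / [θ_c·(Y·k − k_d) − 1] = 18.2 × (1 + 0.0985 × 5.65) / [5.65 × (0.428 × 6.58 − 0.0985) − 1] = 28.33 / 14.36 = 1.973 mg/L.

S ≈ 1.97 mg/L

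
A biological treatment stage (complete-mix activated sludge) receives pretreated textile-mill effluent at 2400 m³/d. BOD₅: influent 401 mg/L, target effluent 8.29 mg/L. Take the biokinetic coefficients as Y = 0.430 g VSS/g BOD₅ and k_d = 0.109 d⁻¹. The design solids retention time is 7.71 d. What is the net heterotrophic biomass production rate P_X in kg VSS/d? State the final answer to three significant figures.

The observed yield is Y_obs = Y/(1 + k_d·θ_c) = 0.430 / (1 + 0.109 × 7.71) = 0.430 / 1.840 = 0.2336 g VSS per g BOD₅ removed.
Mass of BOD₅ removed per day: Q(S₀ − S) = 2400 × 392.7 g/m³ = 942.5 kg/d.
Net biomass production P_X = Y_obs × Q·(S₀ − S) = 0.2336 × 942.5 = 220.2 kg VSS/d.

P_X ≈ 220 kg VSS/d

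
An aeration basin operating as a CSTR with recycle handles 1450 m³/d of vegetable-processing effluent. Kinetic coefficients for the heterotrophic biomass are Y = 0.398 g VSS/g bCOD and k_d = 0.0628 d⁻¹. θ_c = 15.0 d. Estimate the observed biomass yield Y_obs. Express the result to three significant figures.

Y_obs = Y / (1 + k_d θ_c) = 0.398 / (1 + 0.0628 × 15.0) = 0.398 / 1.942 = 0.2049.

Y_obs ≈ 0.205 g VSS/g bCOD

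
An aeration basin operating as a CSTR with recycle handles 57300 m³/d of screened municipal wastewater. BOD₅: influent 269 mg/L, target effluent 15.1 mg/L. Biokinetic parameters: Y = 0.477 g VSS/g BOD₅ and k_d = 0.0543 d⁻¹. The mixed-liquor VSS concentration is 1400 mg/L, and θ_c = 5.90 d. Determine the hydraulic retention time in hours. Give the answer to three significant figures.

Rearranging the biomass balance for a CMAS with decay, V = Y·Q·ΔS·θ_c / [X·(1+k_d θ_c)] = 0.477 × 57300 × (269 − 15.1) × 5.90 / [1400 × (1 + 0.0543 × 5.90)] = 4.09×10^7 / 1849 = 22150 m³.
Hydraulic retention time τ = V/Q = 22150 / 57300 = 0.3866 d = 9.277 h.

τ ≈ 9.28 h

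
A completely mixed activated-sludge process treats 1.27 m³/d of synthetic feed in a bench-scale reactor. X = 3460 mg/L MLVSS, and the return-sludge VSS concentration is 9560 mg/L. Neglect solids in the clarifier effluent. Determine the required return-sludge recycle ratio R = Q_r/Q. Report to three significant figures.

Mass balance around the secondary clarifier (neglecting effluent solids): R = X / (X_r − X) = 3460 / (9560 − 3460) = 0.5672.

R ≈ 0.567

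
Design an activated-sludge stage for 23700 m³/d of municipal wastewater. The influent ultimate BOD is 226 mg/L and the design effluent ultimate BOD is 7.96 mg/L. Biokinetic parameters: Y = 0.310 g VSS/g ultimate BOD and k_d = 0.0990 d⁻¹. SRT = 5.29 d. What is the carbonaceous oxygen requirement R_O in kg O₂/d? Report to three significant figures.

Y_obs = Y / (1 + k_d θ_c) = 0.310 / (1 + 0.0990 × 5.29) = 0.310 / 1.524 = 0.2035.
Substrate removed = Q·(S₀ − S) = 23700 m³/d × (226 − 7.96) g/m³ = 5.17×10^6 g/d = 5168 kg/d.
Biomass synthesised: P_X = Y_obs × 5168 = 1051 kg VSS/d.
R_O = Q·(S₀ − S) − 1.42·P_X = 5168 − 1.42 × 1051 = 3675 kg O₂/d.

R_O ≈ 3670 kg O₂/d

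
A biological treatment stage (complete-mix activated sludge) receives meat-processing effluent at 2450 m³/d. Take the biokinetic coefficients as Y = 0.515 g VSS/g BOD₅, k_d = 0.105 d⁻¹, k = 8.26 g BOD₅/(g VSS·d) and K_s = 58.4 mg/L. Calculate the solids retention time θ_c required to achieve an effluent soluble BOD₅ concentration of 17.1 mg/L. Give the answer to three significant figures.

θ_c ≈ 1.16 d

Specific growth rate at S = 17.1 mg/L: μ = YkS/(K_s+S) = 0.515·8.26·17.1/(58.4+17.1) = 0.9635 d⁻¹.
θ_c = 1/(μ − k_d) = 1/(0.9635 − 0.105) = 1/0.8585 = 1.165 d.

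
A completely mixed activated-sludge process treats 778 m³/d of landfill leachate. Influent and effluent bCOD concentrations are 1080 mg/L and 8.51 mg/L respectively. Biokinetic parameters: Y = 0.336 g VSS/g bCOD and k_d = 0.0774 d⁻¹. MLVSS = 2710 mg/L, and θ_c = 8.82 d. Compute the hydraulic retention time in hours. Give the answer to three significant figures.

τ ≈ 16.7 h

From the SRT design equation V = Y Q (S₀−S) θ_c / [X (1 + k_d θ_c)] = 0.336 × 778 × (1080 − 8.51) × 8.82 / [2710 × (1 + 0.0774 × 8.82)] = 2.47×10^6 / 4560 = 541.8 m³.
τ = V/Q = 541.8/778 = 0.6964 d, or 16.71 h.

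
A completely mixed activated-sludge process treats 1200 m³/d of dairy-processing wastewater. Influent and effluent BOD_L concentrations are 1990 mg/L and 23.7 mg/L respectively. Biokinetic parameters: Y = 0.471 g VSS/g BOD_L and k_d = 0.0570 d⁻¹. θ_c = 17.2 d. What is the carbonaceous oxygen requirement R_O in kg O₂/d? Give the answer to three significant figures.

R_O ≈ 1560 kg O₂/d

Y_obs = Y / (1 + k_d θ_c) = 0.471 / (1 + 0.0570 × 17.2) = 0.471 / 1.980 = 0.2378.
Substrate removed = Q·(S₀ − S) = 1200 m³/d × (1990 − 23.7) g/m³ = 2.36×10^6 g/d = 2360 kg/d.
Net sludge production P_X = 0.2378 × 2360 = 561.2 kg VSS/d.
R_O = Q·ΔS − 1.42 P_X = 2360 − 796.9 = 1563 kg O₂/d.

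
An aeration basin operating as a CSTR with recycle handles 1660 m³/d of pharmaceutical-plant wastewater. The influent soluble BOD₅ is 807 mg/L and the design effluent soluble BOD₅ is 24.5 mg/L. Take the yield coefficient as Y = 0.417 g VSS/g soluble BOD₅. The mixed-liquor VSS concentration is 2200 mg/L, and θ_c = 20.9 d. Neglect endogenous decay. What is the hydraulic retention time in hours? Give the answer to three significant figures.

V·X = Y·Q·ΔS·θ_c gives V = 0.417 × 1660 × (807 − 24.5) × 20.9 / 2200 = 5146 m³.
Hydraulic retention time τ = V/Q = 5146 / 1660 = 3.100 d = 74.40 h.

τ ≈ 74.4 h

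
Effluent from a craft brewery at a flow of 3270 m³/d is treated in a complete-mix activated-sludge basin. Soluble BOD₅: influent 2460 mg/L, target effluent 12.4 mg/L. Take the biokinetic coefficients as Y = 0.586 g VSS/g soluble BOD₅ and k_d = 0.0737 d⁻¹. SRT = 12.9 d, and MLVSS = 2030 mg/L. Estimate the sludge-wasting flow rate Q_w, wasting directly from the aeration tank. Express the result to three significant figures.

Q_w ≈ 1180 m³/d

From the SRT design equation V = Y Q (S₀−S) θ_c / [X (1 + k_d θ_c)] = 0.586 × 3270 × (2460 − 12.4) × 12.9 / [2030 × (1 + 0.0737 × 12.9)] = 6.05×10^7 / 3960 = 15279 m³.
With mixed-liquor wasting, θ_c = V/Q_w, so Q_w = V/θ_c = 15279/12.9 = 1184 m³/d.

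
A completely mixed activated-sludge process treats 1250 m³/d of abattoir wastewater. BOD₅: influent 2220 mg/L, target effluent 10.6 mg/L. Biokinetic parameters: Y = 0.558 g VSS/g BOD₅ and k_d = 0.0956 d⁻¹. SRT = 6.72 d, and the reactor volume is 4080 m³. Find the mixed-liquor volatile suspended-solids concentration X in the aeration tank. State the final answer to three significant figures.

X = Y·Q·ΔS·θ_c / [V·(1 + k_d θ_c)] = 0.558 × 1250 × (2220 − 10.6) × 6.72 / [4080 × (1 + 0.0956 × 6.72)] = 1545 mg/L.

X ≈ 1550 mg/L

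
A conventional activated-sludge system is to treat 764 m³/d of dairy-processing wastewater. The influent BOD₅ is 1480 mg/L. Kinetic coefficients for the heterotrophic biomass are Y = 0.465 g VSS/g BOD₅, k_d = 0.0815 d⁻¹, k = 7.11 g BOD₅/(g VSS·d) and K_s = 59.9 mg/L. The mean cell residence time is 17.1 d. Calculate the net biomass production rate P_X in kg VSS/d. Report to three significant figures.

P_X ≈ 219 kg VSS/d

From the Monod/SRT balance for a CMAS, S = K_s·(1+k_d θ_c)/[θ_c·(Y k − k_d) − 1] = 59.9 × (1 + 0.0815 × 17.1) / [17.1 × (0.465 × 7.11 − 0.0815) − 1] = 143.4 / 54.14 = 2.648 mg/L.
Y_obs = Y / (1 + k_d θ_c) = 0.465 / (1 + 0.0815 × 17.1) = 0.465 / 2.394 = 0.1943.
ΔS = 1480 − 2.65 = 1477 mg/L, so the substrate removal rate is 764 × 1477/1000 = 1129 kg BOD₅/d.
Net biomass production P_X = Y_obs × Q·(S₀ − S) = 0.1943 × 1129 = 219.3 kg VSS/d.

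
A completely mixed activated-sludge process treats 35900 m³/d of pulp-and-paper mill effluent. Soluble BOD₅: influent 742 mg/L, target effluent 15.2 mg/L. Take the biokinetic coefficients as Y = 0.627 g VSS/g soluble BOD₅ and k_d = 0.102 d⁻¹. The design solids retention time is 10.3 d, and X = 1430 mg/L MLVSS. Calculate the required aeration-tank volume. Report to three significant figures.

From the SRT design equation V = Y Q (S₀−S) θ_c / [X (1 + k_d θ_c)] = 0.627 × 35900 × (742 − 15.2) × 10.3 / [1430 × (1 + 0.102 × 10.3)] = 1.69×10^8 / 2932 = 57464 m³.

V ≈ 57500 m³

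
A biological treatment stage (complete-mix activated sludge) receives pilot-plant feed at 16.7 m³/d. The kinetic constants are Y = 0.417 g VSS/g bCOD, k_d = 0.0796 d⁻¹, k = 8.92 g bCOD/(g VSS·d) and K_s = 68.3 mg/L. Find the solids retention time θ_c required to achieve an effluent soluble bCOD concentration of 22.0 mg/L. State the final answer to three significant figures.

θ_c ≈ 1.21 d

From 1/θ_c = Y·k·S/(K_s + S) − k_d: Y·k·S/(K_s+S) = 0.417 × 8.92 × 22.0 / (68.3 + 22.0) = 0.9062 d⁻¹.
θ_c = 1/(μ − k_d) = 1/(0.9062 − 0.0796) = 1/0.8266 = 1.210 d.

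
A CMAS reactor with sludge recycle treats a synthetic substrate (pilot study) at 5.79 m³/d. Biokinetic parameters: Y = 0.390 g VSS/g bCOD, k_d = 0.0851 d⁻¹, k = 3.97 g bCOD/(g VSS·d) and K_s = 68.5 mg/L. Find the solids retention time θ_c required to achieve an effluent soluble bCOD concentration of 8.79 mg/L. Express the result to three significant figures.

Specific growth rate at S = 8.79 mg/L: μ = YkS/(K_s+S) = 0.390·3.97·8.79/(68.5+8.79) = 0.1761 d⁻¹.
1/θ_c = 0.1761 − 0.0851 = 0.09098 d⁻¹, so θ_c = 10.99 d.

θ_c ≈ 11.0 d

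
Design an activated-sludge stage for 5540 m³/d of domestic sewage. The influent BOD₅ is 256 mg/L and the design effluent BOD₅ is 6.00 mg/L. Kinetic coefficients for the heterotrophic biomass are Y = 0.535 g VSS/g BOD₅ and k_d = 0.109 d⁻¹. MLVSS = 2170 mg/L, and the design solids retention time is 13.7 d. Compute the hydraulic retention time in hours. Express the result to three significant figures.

τ ≈ 8.13 h

Rearranging the biomass balance for a CMAS with decay, V = Y·Q·ΔS·θ_c / [X·(1+k_d θ_c)] = 0.535 × 5540 × (256 − 6.00) × 13.7 / [2170 × (1 + 0.109 × 13.7)] = 1.02×10^7 / 5410 = 1876 m³.
τ = V/Q = 1876/5540 = 0.3387 d, or 8.128 h.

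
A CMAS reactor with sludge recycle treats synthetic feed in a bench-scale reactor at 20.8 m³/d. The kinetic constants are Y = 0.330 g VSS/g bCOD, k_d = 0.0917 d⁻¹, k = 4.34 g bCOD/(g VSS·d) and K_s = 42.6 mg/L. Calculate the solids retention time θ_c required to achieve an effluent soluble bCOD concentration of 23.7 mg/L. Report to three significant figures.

θ_c ≈ 2.38 d

At the target effluent, Y k S/(K_s+S) = 0.330×4.34×23.7/66.30 = 0.5120 d⁻¹.
1/θ_c = 0.5120 − 0.0917 = 0.4203 d⁻¹, so θ_c = 2.379 d.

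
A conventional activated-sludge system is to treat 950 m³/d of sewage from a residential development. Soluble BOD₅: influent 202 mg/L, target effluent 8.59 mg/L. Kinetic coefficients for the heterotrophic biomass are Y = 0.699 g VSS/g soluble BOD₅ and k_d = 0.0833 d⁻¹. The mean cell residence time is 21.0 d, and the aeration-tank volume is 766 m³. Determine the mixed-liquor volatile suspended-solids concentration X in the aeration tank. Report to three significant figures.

X ≈ 1280 mg/L

X = Y·Q·ΔS·θ_c / [V·(1 + k_d θ_c)] = 0.699 × 950 × (202 − 8.59) × 21.0 / [766 × (1 + 0.0833 × 21.0)] = 1281 mg/L.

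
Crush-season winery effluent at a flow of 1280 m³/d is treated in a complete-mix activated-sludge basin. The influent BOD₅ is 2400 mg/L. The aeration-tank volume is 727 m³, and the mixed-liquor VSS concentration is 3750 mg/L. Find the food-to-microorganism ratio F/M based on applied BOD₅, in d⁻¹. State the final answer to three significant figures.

F/M = Q·S₀ / (V·X) = 1280 × 2400 / (727.0 × 3750) = 1.127 g BOD₅·(g VSS·d)⁻¹.

F/M ≈ 1.13 d⁻¹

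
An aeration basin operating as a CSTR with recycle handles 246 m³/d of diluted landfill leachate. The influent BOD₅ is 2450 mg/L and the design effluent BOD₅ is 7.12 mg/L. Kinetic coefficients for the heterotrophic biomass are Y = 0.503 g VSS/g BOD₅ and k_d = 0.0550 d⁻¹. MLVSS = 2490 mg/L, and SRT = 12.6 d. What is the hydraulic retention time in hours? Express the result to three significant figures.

Rearranging the biomass balance for a CMAS with decay, V = Y·Q·ΔS·θ_c / [X·(1+k_d θ_c)] = 0.503 × 246 × (2450 − 7.12) × 12.6 / [2490 × (1 + 0.0550 × 12.6)] = 3.81×10^6 / 4216 = 903.5 m³.
τ = V/Q = 903.5/246 = 3.673 d, or 88.14 h.

τ ≈ 88.1 h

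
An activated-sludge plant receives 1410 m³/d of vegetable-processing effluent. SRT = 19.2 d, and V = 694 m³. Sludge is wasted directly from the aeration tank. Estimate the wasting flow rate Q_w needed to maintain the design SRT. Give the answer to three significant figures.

Q_w ≈ 36.1 m³/d

With mixed-liquor wasting, θ_c = V/Q_w, so Q_w = V/θ_c = 694.0/19.2 = 36.15 m³/d.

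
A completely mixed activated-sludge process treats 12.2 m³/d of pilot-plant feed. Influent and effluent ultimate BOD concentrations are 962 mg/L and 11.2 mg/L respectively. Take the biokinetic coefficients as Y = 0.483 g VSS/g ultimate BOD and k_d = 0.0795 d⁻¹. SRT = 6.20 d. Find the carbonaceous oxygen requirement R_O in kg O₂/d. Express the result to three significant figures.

R_O ≈ 6.27 kg O₂/d

Observed yield with endogenous decay: Y_obs = Y / (1 + k_d·θ_c) = 0.483 / (1 + 0.0795 × 6.20) = 0.483 / 1.493 = 0.3235 g VSS/g ultimate BOD.
Substrate removed = Q·(S₀ − S) = 12.2 m³/d × (962 − 11.2) g/m³ = 1.16×10^4 g/d = 11.60 kg/d.
Biomass synthesised: P_X = Y_obs × 11.60 = 3.753 kg VSS/d.
Carbonaceous O₂ demand = substrate oxidised − cell-mass equivalent = 11.60 − 1.42 × 3.753 = 6.271 kg O₂/d.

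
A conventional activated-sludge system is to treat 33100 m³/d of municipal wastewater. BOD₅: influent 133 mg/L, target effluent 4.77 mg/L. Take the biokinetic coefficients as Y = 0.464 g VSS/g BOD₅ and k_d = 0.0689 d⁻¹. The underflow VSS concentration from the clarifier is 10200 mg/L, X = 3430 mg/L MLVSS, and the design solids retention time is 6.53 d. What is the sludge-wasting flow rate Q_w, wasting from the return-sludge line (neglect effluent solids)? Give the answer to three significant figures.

Rearranging the biomass balance for a CMAS with decay, V = Y·Q·ΔS·θ_c / [X·(1+k_d θ_c)] = 0.464 × 33100 × (133 − 4.77) × 6.53 / [3430 × (1 + 0.0689 × 6.53)] = 1.29×10^7 / 4973 = 2586 m³.
Q_w = (V·X)/(θ_c X_r) = 2586 × 3430 / (6.53 × 10200) = 133.2 m³/d.

Q_w ≈ 133 m³/d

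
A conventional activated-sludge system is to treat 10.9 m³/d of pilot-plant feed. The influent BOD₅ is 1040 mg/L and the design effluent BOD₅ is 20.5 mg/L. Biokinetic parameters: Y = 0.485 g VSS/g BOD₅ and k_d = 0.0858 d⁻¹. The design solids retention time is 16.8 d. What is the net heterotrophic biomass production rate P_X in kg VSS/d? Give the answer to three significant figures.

P_X ≈ 2.21 kg VSS/d

Y_obs = Y / (1 + k_d θ_c) = 0.485 / (1 + 0.0858 × 16.8) = 0.485 / 2.441 = 0.1987.
Mass of BOD₅ removed per day: Q(S₀ − S) = 10.9 × 1020 g/m³ = 11.11 kg/d.
P_X = Y_obs · Q(S₀ − S) = 0.1987 × 11.11 = 2.208 kg VSS/d.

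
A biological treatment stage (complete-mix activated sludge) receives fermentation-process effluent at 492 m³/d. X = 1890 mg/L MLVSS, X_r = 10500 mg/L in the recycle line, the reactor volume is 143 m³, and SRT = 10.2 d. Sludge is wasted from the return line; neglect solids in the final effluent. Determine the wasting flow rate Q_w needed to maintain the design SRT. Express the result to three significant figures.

θ_c = V·X/(Q_w·X_r) when wasting from the recycle, so Q_w = V·X/(θ_c·X_r) = 143.0 × 1890 / (10.2 × 10500) = 2.524 m³/d.

Q_w ≈ 2.52 m³/d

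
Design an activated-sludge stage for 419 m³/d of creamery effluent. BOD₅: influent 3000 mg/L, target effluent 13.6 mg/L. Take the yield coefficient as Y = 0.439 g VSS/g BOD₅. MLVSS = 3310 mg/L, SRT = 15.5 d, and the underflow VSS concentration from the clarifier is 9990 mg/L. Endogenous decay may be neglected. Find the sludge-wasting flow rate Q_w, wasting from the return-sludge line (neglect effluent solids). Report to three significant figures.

V·X = Y·Q·ΔS·θ_c gives V = 0.439 × 419 × (3000 − 13.6) × 15.5 / 3310 = 2572 m³.
Q_w = (V·X)/(θ_c X_r) = 2572 × 3310 / (15.5 × 9990) = 54.99 m³/d.

Q_w ≈ 55.0 m³/d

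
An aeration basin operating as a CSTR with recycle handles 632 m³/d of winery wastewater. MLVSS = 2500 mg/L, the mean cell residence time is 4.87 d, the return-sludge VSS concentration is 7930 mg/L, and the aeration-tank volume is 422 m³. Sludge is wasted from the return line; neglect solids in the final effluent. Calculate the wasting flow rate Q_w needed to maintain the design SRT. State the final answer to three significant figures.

Q_w ≈ 27.3 m³/d

Wasting from the return line (neglecting effluent solids): Q_w = V·X / (θ_c·X_r) = 422.0 × 2500 / (4.87 × 7930) = 27.32 m³/d.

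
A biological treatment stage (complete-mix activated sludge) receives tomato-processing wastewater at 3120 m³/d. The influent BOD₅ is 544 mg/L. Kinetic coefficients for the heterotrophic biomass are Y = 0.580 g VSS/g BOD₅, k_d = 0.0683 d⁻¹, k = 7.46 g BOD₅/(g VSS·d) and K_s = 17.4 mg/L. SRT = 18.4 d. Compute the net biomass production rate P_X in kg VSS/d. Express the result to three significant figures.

For a completely mixed reactor with recycle the Lawrence–McCarty relation gives S = K_s·(1 + k_d·θ_c) / [θ_c·(Y·k − k_d) − 1] = 17.4 × (1 + 0.0683 × 18.4) / [18.4 × (0.580 × 7.46 − 0.0683) − 1] = 39.27 / 77.36 = 0.5076 mg/L.
The observed yield is Y_obs = Y/(1 + k_d·θ_c) = 0.580 / (1 + 0.0683 × 18.4) = 0.580 / 2.257 = 0.2570 g VSS per g BOD₅ removed.
Substrate removed = Q·(S₀ − S) = 3120 m³/d × (544 − 0.508) g/m³ = 1.7×10^6 g/d = 1696 kg/d.
So the net sludge growth is P_X = 0.2570 × 1696 = 435.8 kg VSS/d.

P_X ≈ 436 kg VSS/d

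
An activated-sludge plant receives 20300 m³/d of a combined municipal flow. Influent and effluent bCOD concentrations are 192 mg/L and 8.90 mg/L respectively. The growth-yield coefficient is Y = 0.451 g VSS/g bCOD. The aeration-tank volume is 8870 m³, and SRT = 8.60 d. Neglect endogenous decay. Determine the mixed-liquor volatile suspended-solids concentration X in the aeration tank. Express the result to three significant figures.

X ≈ 1630 mg/L

Without decay, X = Y Q (S₀−S) θ_c / V = 0.451 × 20300 × (192 − 8.90) × 8.60 / 8870 = 1625 mg/L.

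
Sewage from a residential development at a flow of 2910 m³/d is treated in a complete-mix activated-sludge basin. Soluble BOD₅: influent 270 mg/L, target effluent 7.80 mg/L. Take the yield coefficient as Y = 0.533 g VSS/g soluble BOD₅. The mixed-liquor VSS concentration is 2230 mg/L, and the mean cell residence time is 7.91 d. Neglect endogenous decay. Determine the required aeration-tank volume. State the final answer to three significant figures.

Biomass mass balance (decay neglected): V·X = Y·Q·(S₀ − S)·θ_c, so V = 0.533 × 2910 × (270 − 7.80) × 7.91 / 2230 = 1443 m³.

V ≈ 1440 m³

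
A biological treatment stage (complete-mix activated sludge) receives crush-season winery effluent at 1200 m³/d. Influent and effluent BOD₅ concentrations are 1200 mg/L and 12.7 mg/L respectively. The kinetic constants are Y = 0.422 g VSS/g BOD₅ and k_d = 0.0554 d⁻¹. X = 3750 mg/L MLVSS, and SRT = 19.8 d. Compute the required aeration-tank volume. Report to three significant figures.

Rearranging the biomass balance for a CMAS with decay, V = Y·Q·ΔS·θ_c / [X·(1+k_d θ_c)] = 0.422 × 1200 × (1200 − 12.7) × 19.8 / [3750 × (1 + 0.0554 × 19.8)] = 1.19×10^7 / 7863 = 1514 m³.

V ≈ 1510 m³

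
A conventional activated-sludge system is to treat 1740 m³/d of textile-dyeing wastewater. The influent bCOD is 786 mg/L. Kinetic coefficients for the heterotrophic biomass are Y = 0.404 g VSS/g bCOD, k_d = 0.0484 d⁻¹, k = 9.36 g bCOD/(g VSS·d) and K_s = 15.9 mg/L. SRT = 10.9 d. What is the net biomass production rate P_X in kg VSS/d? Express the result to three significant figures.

For a completely mixed reactor with recycle the Lawrence–McCarty relation gives S = K_s·(1 + k_d·θ_c) / [θ_c·(Y·k − k_d) − 1] = 15.9 × (1 + 0.0484 × 10.9) / [10.9 × (0.404 × 9.36 − 0.0484) − 1] = 24.29 / 39.69 = 0.6119 mg/L.
Correct the yield for decay: Y_obs = Y/(1 + k_d θ_c) = 0.404 / (1 + 0.0484 × 10.9) = 0.404 / 1.528 = 0.2645.
ΔS = 786 − 0.612 = 785.4 mg/L, so the substrate removal rate is 1740 × 785.4/1000 = 1367 kg bCOD/d.
So the net sludge growth is P_X = 0.2645 × 1367 = 361.4 kg VSS/d.

P_X ≈ 361 kg VSS/d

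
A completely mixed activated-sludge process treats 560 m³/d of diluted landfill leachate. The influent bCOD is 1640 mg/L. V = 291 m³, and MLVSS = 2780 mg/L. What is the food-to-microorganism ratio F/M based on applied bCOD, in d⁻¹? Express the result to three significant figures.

F/M ≈ 1.14 d⁻¹

Food-to-microorganism ratio F/M = Q S₀ / (V X) = 560 × 1640 / (291.0 × 2780) = 1.135 d⁻¹.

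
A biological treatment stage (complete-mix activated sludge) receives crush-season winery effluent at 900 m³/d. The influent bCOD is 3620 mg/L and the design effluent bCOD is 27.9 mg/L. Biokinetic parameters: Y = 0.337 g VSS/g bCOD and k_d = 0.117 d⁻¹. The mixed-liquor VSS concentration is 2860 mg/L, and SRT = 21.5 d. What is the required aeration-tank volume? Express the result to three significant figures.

Rearranging the biomass balance for a CMAS with decay, V = Y·Q·ΔS·θ_c / [X·(1+k_d θ_c)] = 0.337 × 900 × (3620 − 27.9) × 21.5 / [2860 × (1 + 0.117 × 21.5)] = 2.34×10^7 / 10054 = 2330 m³.

V ≈ 2330 m³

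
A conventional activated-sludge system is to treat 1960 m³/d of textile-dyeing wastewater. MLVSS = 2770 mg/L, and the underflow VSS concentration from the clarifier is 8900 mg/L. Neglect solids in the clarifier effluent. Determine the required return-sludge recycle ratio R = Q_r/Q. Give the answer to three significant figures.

Mass balance around the secondary clarifier (neglecting effluent solids): R = X / (X_r − X) = 2770 / (8900 − 2770) = 0.4519.

R ≈ 0.452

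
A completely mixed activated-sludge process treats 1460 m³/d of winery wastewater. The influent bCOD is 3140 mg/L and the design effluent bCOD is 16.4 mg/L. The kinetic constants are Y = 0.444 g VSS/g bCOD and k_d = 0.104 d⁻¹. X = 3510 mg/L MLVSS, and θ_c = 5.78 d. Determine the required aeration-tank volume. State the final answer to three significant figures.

Rearranging the biomass balance for a CMAS with decay, V = Y·Q·ΔS·θ_c / [X·(1+k_d θ_c)] = 0.444 × 1460 × (3140 − 16.4) × 5.78 / [3510 × (1 + 0.104 × 5.78)] = 1.17×10^7 / 5620 = 2083 m³.

V ≈ 2080 m³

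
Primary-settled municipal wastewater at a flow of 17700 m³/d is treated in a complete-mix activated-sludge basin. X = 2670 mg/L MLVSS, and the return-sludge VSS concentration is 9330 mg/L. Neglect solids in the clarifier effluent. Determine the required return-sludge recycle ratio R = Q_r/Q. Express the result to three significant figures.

Mass balance around the secondary clarifier (neglecting effluent solids): R = X / (X_r − X) = 2670 / (9330 − 2670) = 0.4009.

R ≈ 0.401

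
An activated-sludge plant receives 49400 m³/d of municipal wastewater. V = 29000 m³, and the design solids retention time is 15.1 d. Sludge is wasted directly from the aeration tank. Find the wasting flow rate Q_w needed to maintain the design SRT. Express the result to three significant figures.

Q_w ≈ 1920 m³/d

With mixed-liquor wasting, θ_c = V/Q_w, so Q_w = V/θ_c = 29000/15.1 = 1921 m³/d.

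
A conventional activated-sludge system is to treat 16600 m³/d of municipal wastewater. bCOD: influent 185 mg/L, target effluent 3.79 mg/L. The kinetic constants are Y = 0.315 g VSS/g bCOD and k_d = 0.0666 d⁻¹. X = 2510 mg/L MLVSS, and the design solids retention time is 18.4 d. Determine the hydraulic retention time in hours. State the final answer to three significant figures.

τ ≈ 4.51 h

Steady-state biomass mass balance: V·X·(1 + k_d·θ_c) = Y·Q·(S₀ − S)·θ_c, so V = 0.315 × 16600 × (185 − 3.79) × 18.4 / [2510 × (1 + 0.0666 × 18.4)] = 1.74×10^7 / 5586 = 3121 m³.
τ = V/Q = 3121/16600 = 0.1880 d, or 4.513 h.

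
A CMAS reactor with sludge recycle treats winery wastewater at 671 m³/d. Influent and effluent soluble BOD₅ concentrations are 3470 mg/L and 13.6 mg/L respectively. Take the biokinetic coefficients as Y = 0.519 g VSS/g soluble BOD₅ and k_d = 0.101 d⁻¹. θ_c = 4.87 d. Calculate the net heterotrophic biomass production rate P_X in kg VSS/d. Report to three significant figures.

Correct the yield for decay: Y_obs = Y/(1 + k_d θ_c) = 0.519 / (1 + 0.101 × 4.87) = 0.519 / 1.492 = 0.3479.
Q·(S₀ − S) = 671 × (3470 − 13.6) × 10⁻³ = 2319 kg/d removed.
Net biomass production P_X = Y_obs × Q·(S₀ − S) = 0.3479 × 2319 = 806.8 kg VSS/d.

P_X ≈ 807 kg VSS/d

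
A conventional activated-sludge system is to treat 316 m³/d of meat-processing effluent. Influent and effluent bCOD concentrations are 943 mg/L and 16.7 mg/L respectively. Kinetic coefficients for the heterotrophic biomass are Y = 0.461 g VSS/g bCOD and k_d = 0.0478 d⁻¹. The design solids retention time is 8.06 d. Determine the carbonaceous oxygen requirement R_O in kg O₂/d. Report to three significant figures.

Y_obs = Y / (1 + k_d θ_c) = 0.461 / (1 + 0.0478 × 8.06) = 0.461 / 1.385 = 0.3328.
Q·(S₀ − S) = 316 × (943 − 16.7) × 10⁻³ = 292.7 kg/d removed.
Net sludge production P_X = 0.3328 × 292.7 = 97.41 kg VSS/d.
Carbonaceous O₂ demand = substrate oxidised − cell-mass equivalent = 292.7 − 1.42 × 97.41 = 154.4 kg O₂/d.

R_O ≈ 154 kg O₂/d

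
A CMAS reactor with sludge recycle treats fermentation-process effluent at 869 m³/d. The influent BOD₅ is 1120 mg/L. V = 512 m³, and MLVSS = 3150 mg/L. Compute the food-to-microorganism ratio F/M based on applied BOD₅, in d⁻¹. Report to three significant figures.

F/M = Q·S₀ / (V·X) = 869 × 1120 / (512.0 × 3150) = 0.6035 g BOD₅·(g VSS·d)⁻¹.

F/M ≈ 0.603 d⁻¹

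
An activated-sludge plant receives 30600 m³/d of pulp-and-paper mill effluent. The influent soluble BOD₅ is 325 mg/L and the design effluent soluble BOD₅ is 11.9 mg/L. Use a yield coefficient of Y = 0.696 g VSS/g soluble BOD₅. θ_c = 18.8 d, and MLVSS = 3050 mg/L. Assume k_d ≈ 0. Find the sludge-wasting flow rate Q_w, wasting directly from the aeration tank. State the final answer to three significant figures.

Q_w ≈ 2190 m³/d

With k_d = 0 the design equation reduces to V = Y Q (S₀−S) θ_c / X = 0.696 × 30600 × (325 − 11.9) × 18.8 / 3050 = 41103 m³.
Wasting from the aeration tank: Q_w = V / θ_c = 41103 / 18.8 = 2186 m³/d.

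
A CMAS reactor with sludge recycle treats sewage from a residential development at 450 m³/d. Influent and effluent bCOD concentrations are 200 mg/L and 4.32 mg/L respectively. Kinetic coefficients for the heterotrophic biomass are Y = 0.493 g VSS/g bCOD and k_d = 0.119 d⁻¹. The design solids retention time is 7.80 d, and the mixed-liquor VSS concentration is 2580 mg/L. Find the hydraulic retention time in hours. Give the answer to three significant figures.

τ ≈ 3.63 h

From the SRT design equation V = Y Q (S₀−S) θ_c / [X (1 + k_d θ_c)] = 0.493 × 450 × (200 − 4.32) × 7.80 / [2580 × (1 + 0.119 × 7.80)] = 3.39×10^5 / 4975 = 68.07 m³.
Hydraulic retention time τ = V/Q = 68.07 / 450 = 0.1513 d = 3.630 h.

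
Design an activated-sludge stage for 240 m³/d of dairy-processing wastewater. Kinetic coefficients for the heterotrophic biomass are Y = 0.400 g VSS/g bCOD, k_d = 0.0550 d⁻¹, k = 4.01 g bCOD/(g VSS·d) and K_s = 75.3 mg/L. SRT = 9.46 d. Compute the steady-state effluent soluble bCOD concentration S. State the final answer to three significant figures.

Effluent substrate depends only on kinetics and SRT: S = K_s(1 + k_d θ_c) / [θ_c(Yk − k_d) − 1] = 75.3 × (1 + 0.0550 × 9.46) / [9.46 × (0.400 × 4.01 − 0.0550) − 1] = 114.5 / 13.65 = 8.385 mg/L.

S ≈ 8.38 mg/L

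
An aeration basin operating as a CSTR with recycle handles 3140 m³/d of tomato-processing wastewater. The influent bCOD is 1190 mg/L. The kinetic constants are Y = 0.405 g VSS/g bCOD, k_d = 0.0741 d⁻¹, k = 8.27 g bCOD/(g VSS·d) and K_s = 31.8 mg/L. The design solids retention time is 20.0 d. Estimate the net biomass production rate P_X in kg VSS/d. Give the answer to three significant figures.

From the Monod/SRT balance for a CMAS, S = K_s·(1+k_d θ_c)/[θ_c·(Y k − k_d) − 1] = 31.8 × (1 + 0.0741 × 20.0) / [20.0 × (0.405 × 8.27 − 0.0741) − 1] = 78.93 / 64.50 = 1.224 mg/L.
The observed yield is Y_obs = Y/(1 + k_d·θ_c) = 0.405 / (1 + 0.0741 × 20.0) = 0.405 / 2.482 = 0.1632 g VSS per g bCOD removed.
ΔS = 1190 − 1.22 = 1189 mg/L, so the substrate removal rate is 3140 × 1189/1000 = 3733 kg bCOD/d.
Biomass produced: P_X = Y_obs·Q·ΔS = 0.1632 × 3733 ≈ 609.1 kg VSS/d.

P_X ≈ 609 kg VSS/d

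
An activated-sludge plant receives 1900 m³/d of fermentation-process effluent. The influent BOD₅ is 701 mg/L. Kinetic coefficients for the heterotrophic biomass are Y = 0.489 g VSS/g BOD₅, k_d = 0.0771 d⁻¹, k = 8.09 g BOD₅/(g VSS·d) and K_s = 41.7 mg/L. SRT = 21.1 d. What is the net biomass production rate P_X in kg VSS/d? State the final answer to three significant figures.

From the Monod/SRT balance for a CMAS, S = K_s·(1+k_d θ_c)/[θ_c·(Y k − k_d) − 1] = 41.7 × (1 + 0.0771 × 21.1) / [21.1 × (0.489 × 8.09 − 0.0771) − 1] = 109.5 / 80.85 = 1.355 mg/L.
Observed yield with endogenous decay: Y_obs = Y / (1 + k_d·θ_c) = 0.489 / (1 + 0.0771 × 21.1) = 0.489 / 2.627 = 0.1862 g VSS/g BOD₅.
Mass of BOD₅ removed per day: Q(S₀ − S) = 1900 × 699.6 g/m³ = 1329 kg/d.
P_X = Y_obs · Q(S₀ − S) = 0.1862 × 1329 = 247.5 kg VSS/d.

P_X ≈ 247 kg VSS/d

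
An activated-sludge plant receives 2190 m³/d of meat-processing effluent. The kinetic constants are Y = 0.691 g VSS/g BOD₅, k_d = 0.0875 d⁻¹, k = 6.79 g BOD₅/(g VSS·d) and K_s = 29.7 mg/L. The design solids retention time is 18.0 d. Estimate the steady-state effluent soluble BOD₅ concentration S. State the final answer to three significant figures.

S ≈ 0.934 mg/L

From the Monod/SRT balance for a CMAS, S = K_s·(1+k_d θ_c)/[θ_c·(Y k − k_d) − 1] = 29.7 × (1 + 0.0875 × 18.0) / [18.0 × (0.691 × 6.79 − 0.0875) − 1] = 76.48 / 81.88 = 0.9340 mg/L.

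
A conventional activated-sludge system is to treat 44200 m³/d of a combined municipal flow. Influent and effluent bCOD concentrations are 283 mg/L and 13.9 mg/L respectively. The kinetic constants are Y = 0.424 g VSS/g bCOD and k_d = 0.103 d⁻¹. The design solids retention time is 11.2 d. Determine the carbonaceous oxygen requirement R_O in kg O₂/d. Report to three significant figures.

R_O ≈ 8570 kg O₂/d

The observed yield is Y_obs = Y/(1 + k_d·θ_c) = 0.424 / (1 + 0.103 × 11.2) = 0.424 / 2.154 = 0.1969 g VSS per g bCOD removed.
Mass of bCOD removed per day: Q(S₀ − S) = 44200 × 269.1 g/m³ = 11894 kg/d.
P_X = Y_obs·Q·(S₀ − S) = 0.1969 × 11894 = 2342 kg VSS/d.
R_O = Q·(S₀ − S) − 1.42·P_X = 11894 − 1.42 × 2342 = 8569 kg O₂/d.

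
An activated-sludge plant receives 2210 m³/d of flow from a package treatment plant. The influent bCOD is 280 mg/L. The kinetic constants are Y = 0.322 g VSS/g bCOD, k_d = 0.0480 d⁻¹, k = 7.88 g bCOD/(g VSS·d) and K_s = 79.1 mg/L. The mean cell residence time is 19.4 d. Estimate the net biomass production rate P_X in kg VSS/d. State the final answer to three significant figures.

P_X ≈ 102 kg VSS/d

Effluent substrate depends only on kinetics and SRT: S = K_s(1 + k_d θ_c) / [θ_c(Yk − k_d) − 1] = 79.1 × (1 + 0.0480 × 19.4) / [19.4 × (0.322 × 7.88 − 0.0480) − 1] = 152.8 / 47.29 = 3.230 mg/L.
Y_obs = Y / (1 + k_d θ_c) = 0.322 / (1 + 0.0480 × 19.4) = 0.322 / 1.931 = 0.1667.
Mass of bCOD removed per day: Q(S₀ − S) = 2210 × 276.8 g/m³ = 611.7 kg/d.
P_X = Y_obs · Q(S₀ − S) = 0.1667 × 611.7 = 102.0 kg VSS/d.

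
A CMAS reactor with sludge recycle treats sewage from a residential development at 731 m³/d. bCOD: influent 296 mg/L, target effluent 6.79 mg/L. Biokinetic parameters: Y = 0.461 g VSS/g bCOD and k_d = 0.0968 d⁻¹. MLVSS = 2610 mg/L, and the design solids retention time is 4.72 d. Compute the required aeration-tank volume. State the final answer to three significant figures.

V ≈ 121 m³

Steady-state biomass mass balance: V·X·(1 + k_d·θ_c) = Y·Q·(S₀ − S)·θ_c, so V = 0.461 × 731 × (296 − 6.79) × 4.72 / [2610 × (1 + 0.0968 × 4.72)] = 4.6×10^5 / 3802 = 121.0 m³.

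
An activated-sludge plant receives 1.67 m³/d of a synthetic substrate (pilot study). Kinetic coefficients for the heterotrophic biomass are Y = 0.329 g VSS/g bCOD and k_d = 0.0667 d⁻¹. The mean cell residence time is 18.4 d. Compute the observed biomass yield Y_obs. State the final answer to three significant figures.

Y_obs ≈ 0.148 g VSS/g bCOD

Observed yield with endogenous decay: Y_obs = Y / (1 + k_d·θ_c) = 0.329 / (1 + 0.0667 × 18.4) = 0.329 / 2.227 = 0.1477 g VSS/g bCOD.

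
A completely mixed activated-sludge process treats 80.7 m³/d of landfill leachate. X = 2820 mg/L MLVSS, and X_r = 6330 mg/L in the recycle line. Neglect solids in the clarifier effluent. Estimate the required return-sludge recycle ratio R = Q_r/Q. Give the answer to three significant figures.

R ≈ 0.803

Mass balance around the secondary clarifier (neglecting effluent solids): R = X / (X_r − X) = 2820 / (6330 − 2820) = 0.8034.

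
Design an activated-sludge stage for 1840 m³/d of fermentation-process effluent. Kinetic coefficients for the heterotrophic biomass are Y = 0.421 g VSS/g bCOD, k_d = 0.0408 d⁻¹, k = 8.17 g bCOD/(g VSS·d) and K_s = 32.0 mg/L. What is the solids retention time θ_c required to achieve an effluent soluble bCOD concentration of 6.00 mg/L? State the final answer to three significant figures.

At the target effluent, Y k S/(K_s+S) = 0.421×8.17×6.00/38.00 = 0.5431 d⁻¹.
θ_c = 1/(μ − k_d) = 1/(0.5431 − 0.0408) = 1/0.5023 = 1.991 d.

θ_c ≈ 1.99 d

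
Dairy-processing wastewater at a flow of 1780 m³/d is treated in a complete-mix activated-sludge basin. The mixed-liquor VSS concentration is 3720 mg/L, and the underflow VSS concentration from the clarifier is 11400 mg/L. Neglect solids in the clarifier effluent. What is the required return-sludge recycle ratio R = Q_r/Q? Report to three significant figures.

Solids balance on the clarifier gives (1+R)X = R·X_r, so R = X/(X_r − X) = 3720 / (11400 − 3720) = 0.4844.

R ≈ 0.484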